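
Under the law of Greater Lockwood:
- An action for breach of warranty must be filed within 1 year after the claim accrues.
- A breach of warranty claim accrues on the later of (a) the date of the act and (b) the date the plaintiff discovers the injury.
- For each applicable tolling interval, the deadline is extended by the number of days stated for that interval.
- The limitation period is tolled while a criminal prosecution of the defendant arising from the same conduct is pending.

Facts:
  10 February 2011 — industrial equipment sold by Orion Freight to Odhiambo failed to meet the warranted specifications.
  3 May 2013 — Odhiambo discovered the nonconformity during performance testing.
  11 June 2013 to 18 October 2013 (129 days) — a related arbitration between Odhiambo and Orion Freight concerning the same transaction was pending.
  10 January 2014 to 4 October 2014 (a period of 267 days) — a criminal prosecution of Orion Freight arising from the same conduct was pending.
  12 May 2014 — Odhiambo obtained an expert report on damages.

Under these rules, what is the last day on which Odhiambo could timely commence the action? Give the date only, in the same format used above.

25 January 2015

Taking the later of the act (10 February 2011) and discovery (3 May 2013), the claim accrued on 3 May 2013.
1 year from 3 May 2013 is 3 May 2014.
The period was tolled for 267 days by the pending criminal prosecution (10 January 2014 to 4 October 2014), pushing the deadline to 25 January 2015.
No stated provision tolls the period for a pending arbitration, so the interval from 11 June 2013 to 18 October 2013 has no effect on the deadline.
The other events in the timeline have no effect on the limitation period under the stated rules.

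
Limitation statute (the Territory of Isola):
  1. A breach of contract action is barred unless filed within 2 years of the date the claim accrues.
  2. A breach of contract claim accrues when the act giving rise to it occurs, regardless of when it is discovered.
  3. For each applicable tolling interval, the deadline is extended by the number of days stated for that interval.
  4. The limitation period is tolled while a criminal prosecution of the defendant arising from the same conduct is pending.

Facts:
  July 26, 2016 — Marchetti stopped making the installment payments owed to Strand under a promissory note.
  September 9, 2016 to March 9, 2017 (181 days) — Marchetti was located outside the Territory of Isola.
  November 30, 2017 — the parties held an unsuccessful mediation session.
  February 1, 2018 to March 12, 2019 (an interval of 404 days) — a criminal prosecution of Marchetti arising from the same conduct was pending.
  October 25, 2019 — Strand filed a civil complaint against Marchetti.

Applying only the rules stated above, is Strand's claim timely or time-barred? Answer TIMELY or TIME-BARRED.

TIME-BARRED

The limitation period began to run on July 26, 2016.
Adding the 2 years base period to July 26, 2016 gives a deadline of July 26, 2018, before any tolling.
Because the pending criminal prosecution ran from February 1, 2018 to March 12, 2019, the deadline is extended by 404 days to September 3, 2019.
Although the defendant's absence ran from September 9, 2016 to March 9, 2017, the stated rules do not make that a tolling event, so it is disregarded.
The other events in the timeline have no effect on the limitation period under the stated rules.
Strand filed on October 25, 2019, after the September 3, 2019 deadline, so the action is time-barred.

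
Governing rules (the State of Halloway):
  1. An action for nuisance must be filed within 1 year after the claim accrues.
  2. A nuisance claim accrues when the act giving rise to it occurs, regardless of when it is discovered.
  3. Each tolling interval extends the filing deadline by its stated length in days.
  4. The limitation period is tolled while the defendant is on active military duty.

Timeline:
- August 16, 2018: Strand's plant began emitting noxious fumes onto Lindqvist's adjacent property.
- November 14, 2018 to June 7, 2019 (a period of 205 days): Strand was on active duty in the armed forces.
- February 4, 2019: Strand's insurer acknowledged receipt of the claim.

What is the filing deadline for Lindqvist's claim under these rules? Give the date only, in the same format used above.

The claim accrued on August 16, 2018, when the wrongful act occurred.
Adding the 1 year base period to August 16, 2018 gives a deadline of August 16, 2019, before any tolling.
The period was tolled for 205 days by the defendant's active military service (November 14, 2018 to June 7, 2019), pushing the deadline to March 8, 2020.
Nothing else in the chronology tolls or restarts the period.

March 8, 2020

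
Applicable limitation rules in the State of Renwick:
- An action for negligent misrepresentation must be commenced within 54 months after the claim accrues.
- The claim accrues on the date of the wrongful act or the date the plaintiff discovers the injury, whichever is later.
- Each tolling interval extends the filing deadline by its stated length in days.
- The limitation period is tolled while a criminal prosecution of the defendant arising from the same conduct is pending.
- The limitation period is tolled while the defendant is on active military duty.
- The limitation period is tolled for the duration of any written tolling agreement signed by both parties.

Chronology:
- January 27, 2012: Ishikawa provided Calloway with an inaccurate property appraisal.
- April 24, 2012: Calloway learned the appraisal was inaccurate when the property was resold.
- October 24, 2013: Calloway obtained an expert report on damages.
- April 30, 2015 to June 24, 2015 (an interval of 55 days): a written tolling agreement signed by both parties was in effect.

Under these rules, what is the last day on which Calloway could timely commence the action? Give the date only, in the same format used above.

Taking the later of the act (January 27, 2012) and discovery (April 24, 2012), the claim accrued on April 24, 2012.
54 months from April 24, 2012 is October 24, 2016.
The period was tolled for 55 days by the written tolling agreement (April 30, 2015 to June 24, 2015), pushing the deadline to December 18, 2016.
The other events in the timeline have no effect on the limitation period under the stated rules.

December 18, 2016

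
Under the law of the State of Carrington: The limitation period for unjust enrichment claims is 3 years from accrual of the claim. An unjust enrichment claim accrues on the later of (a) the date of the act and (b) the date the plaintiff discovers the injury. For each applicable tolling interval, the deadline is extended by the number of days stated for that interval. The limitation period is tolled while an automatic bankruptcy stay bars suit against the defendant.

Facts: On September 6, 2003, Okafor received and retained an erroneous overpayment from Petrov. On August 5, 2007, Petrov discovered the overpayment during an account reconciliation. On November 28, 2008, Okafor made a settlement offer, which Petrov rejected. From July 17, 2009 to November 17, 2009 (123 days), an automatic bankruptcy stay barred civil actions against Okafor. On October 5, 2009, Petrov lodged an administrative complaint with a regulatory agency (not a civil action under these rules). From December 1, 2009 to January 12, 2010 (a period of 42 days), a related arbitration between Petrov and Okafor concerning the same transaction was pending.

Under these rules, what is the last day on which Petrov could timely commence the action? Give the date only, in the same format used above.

Taking the later of the act (September 6, 2003) and discovery (August 5, 2007), the claim accrued on August 5, 2007.
3 years from August 5, 2007 is August 5, 2010.
Because the automatic bankruptcy stay ran from July 17, 2009 to November 17, 2009, the deadline is extended by 123 days to December 6, 2010.
The pending related arbitration from December 1, 2009 to January 12, 2010 does not toll the period, because no stated rule makes a pending arbitration a tolling event.
The other events in the timeline have no effect on the limitation period under the stated rules.

December 6, 2010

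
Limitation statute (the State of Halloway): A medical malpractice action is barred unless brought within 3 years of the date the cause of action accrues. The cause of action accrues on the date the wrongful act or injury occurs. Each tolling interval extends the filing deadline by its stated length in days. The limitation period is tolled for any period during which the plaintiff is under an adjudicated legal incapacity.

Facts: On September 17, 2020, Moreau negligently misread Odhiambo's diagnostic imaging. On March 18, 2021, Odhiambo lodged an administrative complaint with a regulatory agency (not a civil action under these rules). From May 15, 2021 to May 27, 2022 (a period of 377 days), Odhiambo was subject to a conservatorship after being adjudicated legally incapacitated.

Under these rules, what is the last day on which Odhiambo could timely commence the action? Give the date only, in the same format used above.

The claim accrued on September 17, 2020, when the wrongful act occurred.
The untolled deadline — 3 years after September 17, 2020 — is September 17, 2023.
The period was tolled for 377 days by the plaintiff's legal incapacity (May 15, 2021 to May 27, 2022), pushing the deadline to September 28, 2024.
None of the other events listed affects the running of the period under the stated rules.

September 28, 2024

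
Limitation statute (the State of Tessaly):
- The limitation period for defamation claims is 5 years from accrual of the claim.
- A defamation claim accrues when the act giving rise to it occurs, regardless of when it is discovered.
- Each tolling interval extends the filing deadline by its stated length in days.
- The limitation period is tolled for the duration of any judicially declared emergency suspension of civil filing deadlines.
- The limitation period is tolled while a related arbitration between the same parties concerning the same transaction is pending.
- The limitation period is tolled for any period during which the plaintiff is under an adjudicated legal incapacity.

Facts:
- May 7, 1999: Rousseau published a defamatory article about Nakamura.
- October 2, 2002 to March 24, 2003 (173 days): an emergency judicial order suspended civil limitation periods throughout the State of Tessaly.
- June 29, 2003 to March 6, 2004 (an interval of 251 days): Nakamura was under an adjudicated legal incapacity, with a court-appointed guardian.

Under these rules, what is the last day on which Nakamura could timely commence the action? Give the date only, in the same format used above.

The claim accrued on May 7, 1999, when the wrongful act occurred.
The untolled deadline — 5 years after May 7, 1999 — is May 7, 2004.
The emergency suspension of filing deadlines from October 2, 2002 to March 24, 2003 tolled the period for 173 days, extending the deadline to October 27, 2004.
Because the plaintiff's legal incapacity ran from June 29, 2003 to March 6, 2004, the deadline is extended by 251 days to July 5, 2005.

July 5, 2005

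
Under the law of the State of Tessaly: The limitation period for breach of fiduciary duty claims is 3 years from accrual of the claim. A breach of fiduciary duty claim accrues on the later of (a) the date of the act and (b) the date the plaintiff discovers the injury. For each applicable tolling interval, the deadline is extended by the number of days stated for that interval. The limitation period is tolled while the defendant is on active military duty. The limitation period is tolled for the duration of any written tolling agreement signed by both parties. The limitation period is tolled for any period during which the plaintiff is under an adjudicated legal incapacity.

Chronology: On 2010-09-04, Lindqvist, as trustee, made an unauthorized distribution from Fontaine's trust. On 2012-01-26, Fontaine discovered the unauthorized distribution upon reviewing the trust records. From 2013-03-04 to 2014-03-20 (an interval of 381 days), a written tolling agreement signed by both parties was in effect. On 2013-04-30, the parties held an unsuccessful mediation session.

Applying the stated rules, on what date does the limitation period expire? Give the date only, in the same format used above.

2016-02-11

The claim accrued on 2012-01-26 — the later of the 2010-09-04 act and the 2012-01-26 discovery.
3 years from 2012-01-26 is 2015-01-26.
The period was tolled for 381 days by the written tolling agreement (2013-03-04 to 2014-03-20), pushing the deadline to 2016-02-11.
The other events in the timeline have no effect on the limitation period under the stated rules.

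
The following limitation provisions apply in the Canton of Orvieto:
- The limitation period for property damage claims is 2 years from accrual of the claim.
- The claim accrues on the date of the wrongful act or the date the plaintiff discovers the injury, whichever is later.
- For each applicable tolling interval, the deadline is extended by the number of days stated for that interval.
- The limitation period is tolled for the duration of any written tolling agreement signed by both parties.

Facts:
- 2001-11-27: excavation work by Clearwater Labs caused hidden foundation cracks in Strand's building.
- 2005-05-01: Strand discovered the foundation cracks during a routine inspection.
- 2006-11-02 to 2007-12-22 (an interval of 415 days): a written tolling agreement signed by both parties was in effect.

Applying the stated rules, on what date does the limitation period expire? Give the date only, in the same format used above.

Because discovery on 2005-05-01 post-dates the 2001-11-27 act, accrual under the later-of rule falls on 2005-05-01.
Adding the 2 years base period to 2005-05-01 gives a deadline of 2007-05-01, before any tolling.
The period was tolled for 415 days by the written tolling agreement (2006-11-02 to 2007-12-22), pushing the deadline to 2008-06-19.

2008-06-19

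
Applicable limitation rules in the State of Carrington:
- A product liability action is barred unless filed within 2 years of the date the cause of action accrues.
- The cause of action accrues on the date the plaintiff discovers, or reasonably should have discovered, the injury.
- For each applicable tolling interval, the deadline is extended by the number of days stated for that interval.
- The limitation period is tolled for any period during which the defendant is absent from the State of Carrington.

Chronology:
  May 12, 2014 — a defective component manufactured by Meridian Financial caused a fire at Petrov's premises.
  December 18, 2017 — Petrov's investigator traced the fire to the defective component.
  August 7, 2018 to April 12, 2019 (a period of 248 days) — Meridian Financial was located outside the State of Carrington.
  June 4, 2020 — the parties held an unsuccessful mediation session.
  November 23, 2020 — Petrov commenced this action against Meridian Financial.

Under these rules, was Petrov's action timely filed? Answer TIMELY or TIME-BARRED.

TIME-BARRED

The claim did not accrue until Petrov discovered the injury on December 18, 2017; the May 12, 2014 act date does not start the clock under the stated rule.
Adding the 2 years base period to December 18, 2017 gives a deadline of December 18, 2019, before any tolling.
The defendant's absence from the jurisdiction from August 7, 2018 to April 12, 2019 tolled the period for 248 days, extending the deadline to August 22, 2020.
The other events in the timeline have no effect on the limitation period under the stated rules.
Petrov filed on November 23, 2020, after the August 22, 2020 deadline, so the action is time-barred.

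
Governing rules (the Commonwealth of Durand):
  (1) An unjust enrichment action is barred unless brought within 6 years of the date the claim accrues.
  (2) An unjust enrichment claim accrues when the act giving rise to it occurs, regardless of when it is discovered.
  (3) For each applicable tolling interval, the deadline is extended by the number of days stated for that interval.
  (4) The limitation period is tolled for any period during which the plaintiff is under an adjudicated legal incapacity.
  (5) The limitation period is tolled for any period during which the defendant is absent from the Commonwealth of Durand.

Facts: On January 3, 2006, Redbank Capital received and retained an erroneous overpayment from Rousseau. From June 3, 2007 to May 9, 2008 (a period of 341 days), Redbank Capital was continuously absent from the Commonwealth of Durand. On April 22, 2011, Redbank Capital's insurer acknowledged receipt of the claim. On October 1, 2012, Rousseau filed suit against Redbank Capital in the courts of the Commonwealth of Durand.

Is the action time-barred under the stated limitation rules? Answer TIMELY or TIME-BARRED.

TIMELY

The limitation period began to run on January 3, 2006.
The untolled deadline — 6 years after January 3, 2006 — is January 3, 2012.
The defendant's absence from the jurisdiction from June 3, 2007 to May 9, 2008 tolled the period for 341 days, extending the deadline to December 9, 2012.
Nothing else in the chronology tolls or restarts the period.
Rousseau filed on October 1, 2012, before the December 9, 2012 deadline, so the action is timely.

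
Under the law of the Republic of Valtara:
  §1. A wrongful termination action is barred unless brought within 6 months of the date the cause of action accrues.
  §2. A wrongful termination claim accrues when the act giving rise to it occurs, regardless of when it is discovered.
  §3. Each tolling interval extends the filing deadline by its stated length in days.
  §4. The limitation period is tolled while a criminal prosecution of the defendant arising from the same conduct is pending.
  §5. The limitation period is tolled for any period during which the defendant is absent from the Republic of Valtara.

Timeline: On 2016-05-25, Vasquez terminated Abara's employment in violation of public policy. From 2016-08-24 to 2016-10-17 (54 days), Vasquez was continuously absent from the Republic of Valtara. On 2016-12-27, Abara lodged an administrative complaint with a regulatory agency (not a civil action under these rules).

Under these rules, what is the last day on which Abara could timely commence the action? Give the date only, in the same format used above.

2017-01-18

The limitation period began to run on 2016-05-25.
Adding the 6 months base period to 2016-05-25 gives a deadline of 2016-11-25, before any tolling.
Because the defendant's absence from the jurisdiction ran from 2016-08-24 to 2016-10-17, the deadline is extended by 54 days to 2017-01-18.
Nothing else in the chronology tolls or restarts the period.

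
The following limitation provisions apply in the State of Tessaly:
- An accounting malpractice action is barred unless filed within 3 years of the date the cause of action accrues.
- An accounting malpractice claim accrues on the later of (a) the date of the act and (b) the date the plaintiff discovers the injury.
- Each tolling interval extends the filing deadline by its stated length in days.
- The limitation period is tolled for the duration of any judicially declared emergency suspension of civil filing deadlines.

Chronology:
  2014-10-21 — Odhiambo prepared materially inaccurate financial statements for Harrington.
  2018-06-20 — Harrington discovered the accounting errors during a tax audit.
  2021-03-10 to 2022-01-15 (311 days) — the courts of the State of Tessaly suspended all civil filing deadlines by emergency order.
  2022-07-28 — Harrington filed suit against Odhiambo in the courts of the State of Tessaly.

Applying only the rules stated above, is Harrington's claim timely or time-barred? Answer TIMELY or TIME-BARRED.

TIME-BARRED

Taking the later of the act (2014-10-21) and discovery (2018-06-20), the claim accrued on 2018-06-20.
The untolled deadline — 3 years after 2018-06-20 — is 2021-06-20.
The emergency suspension of filing deadlines from 2021-03-10 to 2022-01-15 tolled the period for 311 days, extending the deadline to 2022-04-27.
The 2022-07-28 filing falls after the 2022-04-27 deadline; the claim is time-barred.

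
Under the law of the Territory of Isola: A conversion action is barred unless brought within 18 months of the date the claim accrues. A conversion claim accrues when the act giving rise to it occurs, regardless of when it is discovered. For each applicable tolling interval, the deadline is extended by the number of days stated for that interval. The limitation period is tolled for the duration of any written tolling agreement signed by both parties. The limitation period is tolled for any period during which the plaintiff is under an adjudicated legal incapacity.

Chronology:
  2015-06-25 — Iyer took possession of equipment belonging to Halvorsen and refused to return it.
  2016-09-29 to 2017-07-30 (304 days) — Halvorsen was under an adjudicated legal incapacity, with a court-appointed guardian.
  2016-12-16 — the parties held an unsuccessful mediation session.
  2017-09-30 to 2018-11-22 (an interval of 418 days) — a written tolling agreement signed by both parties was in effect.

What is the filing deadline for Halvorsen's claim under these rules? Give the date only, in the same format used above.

The limitation period began to run on 2015-06-25.
Adding the 18 months base period to 2015-06-25 gives a deadline of 2016-12-25, before any tolling.
The plaintiff's legal incapacity from 2016-09-29 to 2017-07-30 tolled the period for 304 days, extending the deadline to 2017-10-25.
The written tolling agreement from 2017-09-30 to 2018-11-22 tolled the period for 418 days, extending the deadline to 2018-12-17.
None of the other events listed affects the running of the period under the stated rules.

2018-12-17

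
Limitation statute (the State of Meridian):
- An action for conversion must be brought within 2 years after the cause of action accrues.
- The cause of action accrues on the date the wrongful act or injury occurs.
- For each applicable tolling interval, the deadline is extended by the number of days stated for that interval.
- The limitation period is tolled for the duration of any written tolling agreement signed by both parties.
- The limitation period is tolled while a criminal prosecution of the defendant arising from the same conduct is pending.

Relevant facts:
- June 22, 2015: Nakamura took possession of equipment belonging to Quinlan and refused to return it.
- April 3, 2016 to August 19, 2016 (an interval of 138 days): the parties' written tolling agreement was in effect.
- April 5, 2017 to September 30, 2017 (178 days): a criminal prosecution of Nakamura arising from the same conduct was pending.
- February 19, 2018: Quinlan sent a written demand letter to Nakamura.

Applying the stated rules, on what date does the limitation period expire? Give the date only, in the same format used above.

The limitation period began to run on June 22, 2015.
The untolled deadline — 2 years after June 22, 2015 — is June 22, 2017.
The written tolling agreement from April 3, 2016 to August 19, 2016 tolled the period for 138 days, extending the deadline to November 7, 2017.
Because the pending criminal prosecution ran from April 5, 2017 to September 30, 2017, the deadline is extended by 178 days to May 4, 2018.
The other events in the timeline have no effect on the limitation period under the stated rules.

May 4, 2018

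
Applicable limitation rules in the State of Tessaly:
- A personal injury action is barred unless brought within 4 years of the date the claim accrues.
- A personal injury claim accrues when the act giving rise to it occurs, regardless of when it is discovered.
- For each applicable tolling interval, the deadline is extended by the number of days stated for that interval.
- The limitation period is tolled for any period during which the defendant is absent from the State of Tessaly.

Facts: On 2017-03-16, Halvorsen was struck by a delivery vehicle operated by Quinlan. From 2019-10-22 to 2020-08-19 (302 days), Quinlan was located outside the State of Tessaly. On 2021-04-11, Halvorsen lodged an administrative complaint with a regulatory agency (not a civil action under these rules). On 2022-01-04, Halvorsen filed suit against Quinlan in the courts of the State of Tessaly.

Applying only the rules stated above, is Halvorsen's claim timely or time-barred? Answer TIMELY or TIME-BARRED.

TIMELY

The claim accrued on 2017-03-16, when the wrongful act occurred.
Adding the 4 years base period to 2017-03-16 gives a deadline of 2021-03-16, before any tolling.
Because the defendant's absence from the jurisdiction ran from 2019-10-22 to 2020-08-19, the deadline is extended by 302 days to 2022-01-12.
The other events in the timeline have no effect on the limitation period under the stated rules.
The 2022-01-04 filing precedes the 2022-01-12 deadline; the claim is timely.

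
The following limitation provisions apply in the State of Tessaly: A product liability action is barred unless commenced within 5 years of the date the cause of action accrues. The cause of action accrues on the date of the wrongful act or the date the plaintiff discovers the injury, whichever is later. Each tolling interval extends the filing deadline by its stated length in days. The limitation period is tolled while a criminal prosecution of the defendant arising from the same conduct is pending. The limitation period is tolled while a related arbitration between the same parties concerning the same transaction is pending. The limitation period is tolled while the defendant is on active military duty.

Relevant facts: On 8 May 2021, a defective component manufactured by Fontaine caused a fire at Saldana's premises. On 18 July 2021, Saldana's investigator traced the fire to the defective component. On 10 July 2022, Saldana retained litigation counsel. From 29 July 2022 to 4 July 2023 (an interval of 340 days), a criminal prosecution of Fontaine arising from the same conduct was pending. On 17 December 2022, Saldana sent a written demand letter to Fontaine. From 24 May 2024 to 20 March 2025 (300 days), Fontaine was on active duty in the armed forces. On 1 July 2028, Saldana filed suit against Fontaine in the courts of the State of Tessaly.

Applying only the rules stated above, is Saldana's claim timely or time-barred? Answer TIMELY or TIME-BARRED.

TIME-BARRED

The claim accrued on 18 July 2021 — the later of the 8 May 2021 act and the 18 July 2021 discovery.
The untolled deadline — 5 years after 18 July 2021 — is 18 July 2026.
Because the pending criminal prosecution ran from 29 July 2022 to 4 July 2023, the deadline is extended by 340 days to 23 June 2027.
The period was tolled for 300 days by the defendant's active military service (24 May 2024 to 20 March 2025), pushing the deadline to 18 April 2028.
The other events in the timeline have no effect on the limitation period under the stated rules.
The 1 July 2028 filing falls after the 18 April 2028 deadline; the claim is time-barred.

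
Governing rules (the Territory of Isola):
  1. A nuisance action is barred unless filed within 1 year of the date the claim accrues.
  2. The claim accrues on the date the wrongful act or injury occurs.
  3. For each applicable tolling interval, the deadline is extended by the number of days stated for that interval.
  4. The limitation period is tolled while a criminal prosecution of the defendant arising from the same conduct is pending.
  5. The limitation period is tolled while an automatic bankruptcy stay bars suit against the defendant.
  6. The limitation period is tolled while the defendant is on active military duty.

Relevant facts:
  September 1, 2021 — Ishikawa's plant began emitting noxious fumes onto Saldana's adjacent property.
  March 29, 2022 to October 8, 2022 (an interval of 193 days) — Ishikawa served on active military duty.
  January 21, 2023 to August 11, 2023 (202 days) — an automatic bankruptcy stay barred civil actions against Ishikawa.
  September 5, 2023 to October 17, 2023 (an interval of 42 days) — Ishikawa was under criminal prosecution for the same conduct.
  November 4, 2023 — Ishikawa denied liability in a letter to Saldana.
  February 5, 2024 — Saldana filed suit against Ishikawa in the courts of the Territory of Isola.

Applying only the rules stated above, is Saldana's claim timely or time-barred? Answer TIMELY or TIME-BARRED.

TIME-BARRED

The claim accrued on September 1, 2021, when the wrongful act occurred.
The untolled deadline — 1 year after September 1, 2021 — is September 1, 2022.
The defendant's active military service from March 29, 2022 to October 8, 2022 tolled the period for 193 days, extending the deadline to March 13, 2023.
Because the automatic bankruptcy stay ran from January 21, 2023 to August 11, 2023, the deadline is extended by 202 days to October 1, 2023.
Because the pending criminal prosecution ran from September 5, 2023 to October 17, 2023, the deadline is extended by 42 days to November 12, 2023.
None of the other events listed affects the running of the period under the stated rules.
Saldana filed on February 5, 2024, after the November 12, 2023 deadline, so the action is time-barred.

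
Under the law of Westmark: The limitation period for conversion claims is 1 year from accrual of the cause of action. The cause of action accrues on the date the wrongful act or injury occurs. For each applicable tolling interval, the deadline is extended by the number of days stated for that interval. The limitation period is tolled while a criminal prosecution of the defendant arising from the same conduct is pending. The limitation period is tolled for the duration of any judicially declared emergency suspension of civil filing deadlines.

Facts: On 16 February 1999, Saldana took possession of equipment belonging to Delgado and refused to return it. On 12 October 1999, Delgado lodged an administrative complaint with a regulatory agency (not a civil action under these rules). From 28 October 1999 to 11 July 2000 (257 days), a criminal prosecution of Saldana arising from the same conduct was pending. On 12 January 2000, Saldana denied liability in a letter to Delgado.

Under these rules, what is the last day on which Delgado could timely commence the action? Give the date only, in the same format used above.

The claim accrued on 16 February 1999, when the wrongful act occurred.
Adding the 1 year base period to 16 February 1999 gives a deadline of 16 February 2000, before any tolling.
The period was tolled for 257 days by the pending criminal prosecution (28 October 1999 to 11 July 2000), pushing the deadline to 30 October 2000.
The other events in the timeline have no effect on the limitation period under the stated rules.

30 October 2000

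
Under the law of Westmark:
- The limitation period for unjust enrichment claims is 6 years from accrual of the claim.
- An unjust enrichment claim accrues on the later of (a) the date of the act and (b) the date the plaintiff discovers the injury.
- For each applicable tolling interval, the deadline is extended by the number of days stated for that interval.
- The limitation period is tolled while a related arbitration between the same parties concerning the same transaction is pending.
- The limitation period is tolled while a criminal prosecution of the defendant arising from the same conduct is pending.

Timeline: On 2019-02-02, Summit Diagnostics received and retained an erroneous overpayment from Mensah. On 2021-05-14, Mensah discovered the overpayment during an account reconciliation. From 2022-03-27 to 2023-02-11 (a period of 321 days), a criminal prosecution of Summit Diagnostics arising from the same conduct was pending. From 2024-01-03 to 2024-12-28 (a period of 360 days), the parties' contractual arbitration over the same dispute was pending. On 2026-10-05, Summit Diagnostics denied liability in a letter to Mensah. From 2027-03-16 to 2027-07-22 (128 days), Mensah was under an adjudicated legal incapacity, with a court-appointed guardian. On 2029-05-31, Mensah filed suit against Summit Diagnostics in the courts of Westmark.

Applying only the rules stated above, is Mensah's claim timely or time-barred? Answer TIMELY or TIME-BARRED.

Because discovery on 2021-05-14 post-dates the 2019-02-02 act, accrual under the later-of rule falls on 2021-05-14.
The untolled deadline — 6 years after 2021-05-14 — is 2027-05-14.
The pending criminal prosecution from 2022-03-27 to 2023-02-11 tolled the period for 321 days, extending the deadline to 2028-03-30.
The pending related arbitration from 2024-01-03 to 2024-12-28 tolled the period for 360 days, extending the deadline to 2029-03-25.
Although the plaintiff's incapacity ran from 2027-03-16 to 2027-07-22, the stated rules do not make that a tolling event, so it is disregarded.
None of the other events listed affects the running of the period under the stated rules.
Mensah filed on 2029-05-31, after the 2029-03-25 deadline, so the action is time-barred.

TIME-BARRED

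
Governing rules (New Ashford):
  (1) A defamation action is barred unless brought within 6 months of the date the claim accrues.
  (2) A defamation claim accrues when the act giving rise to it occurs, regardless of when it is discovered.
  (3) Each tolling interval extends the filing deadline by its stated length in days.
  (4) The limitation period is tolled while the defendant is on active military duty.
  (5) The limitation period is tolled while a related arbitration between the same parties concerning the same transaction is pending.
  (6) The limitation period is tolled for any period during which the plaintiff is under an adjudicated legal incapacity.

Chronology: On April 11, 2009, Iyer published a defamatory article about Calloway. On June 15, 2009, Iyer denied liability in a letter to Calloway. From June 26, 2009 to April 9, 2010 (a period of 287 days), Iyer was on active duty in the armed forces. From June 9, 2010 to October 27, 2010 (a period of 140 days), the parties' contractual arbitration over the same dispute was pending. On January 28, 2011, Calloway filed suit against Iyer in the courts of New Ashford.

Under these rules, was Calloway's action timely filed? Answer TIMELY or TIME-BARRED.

TIME-BARRED

The limitation period began to run on April 11, 2009.
6 months from April 11, 2009 is October 11, 2009.
Because the defendant's active military service ran from June 26, 2009 to April 9, 2010, the deadline is extended by 287 days to July 25, 2010.
The pending related arbitration from June 9, 2010 to October 27, 2010 tolled the period for 140 days, extending the deadline to December 12, 2010.
The other events in the timeline have no effect on the limitation period under the stated rules.
Calloway filed on January 28, 2011, after the December 12, 2010 deadline, so the action is time-barred.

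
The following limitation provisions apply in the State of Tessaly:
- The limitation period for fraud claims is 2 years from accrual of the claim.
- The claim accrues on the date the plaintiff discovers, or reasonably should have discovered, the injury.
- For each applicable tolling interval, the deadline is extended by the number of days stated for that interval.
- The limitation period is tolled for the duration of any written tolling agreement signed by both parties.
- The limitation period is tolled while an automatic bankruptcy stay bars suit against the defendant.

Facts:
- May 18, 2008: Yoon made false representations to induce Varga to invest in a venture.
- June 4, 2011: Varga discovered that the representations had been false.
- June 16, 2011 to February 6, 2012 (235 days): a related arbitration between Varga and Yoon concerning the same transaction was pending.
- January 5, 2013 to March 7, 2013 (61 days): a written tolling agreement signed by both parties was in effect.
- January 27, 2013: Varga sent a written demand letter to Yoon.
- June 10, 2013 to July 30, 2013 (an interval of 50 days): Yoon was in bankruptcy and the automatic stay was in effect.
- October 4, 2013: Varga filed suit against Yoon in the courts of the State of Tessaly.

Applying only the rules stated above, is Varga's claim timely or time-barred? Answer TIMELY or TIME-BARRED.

Accrual is tied to discovery, so the period began on June 4, 2011 rather than on May 18, 2008 when the act occurred.
2 years from June 4, 2011 is June 4, 2013.
The period was tolled for 61 days by the written tolling agreement (January 5, 2013 to March 7, 2013), pushing the deadline to August 4, 2013.
Because the automatic bankruptcy stay ran from June 10, 2013 to July 30, 2013, the deadline is extended by 50 days to September 23, 2013.
Although a pending arbitration ran from June 16, 2011 to February 6, 2012, the stated rules do not make that a tolling event, so it is disregarded.
The other events in the timeline have no effect on the limitation period under the stated rules.
The October 4, 2013 filing falls after the September 23, 2013 deadline; the claim is time-barred.

TIME-BARRED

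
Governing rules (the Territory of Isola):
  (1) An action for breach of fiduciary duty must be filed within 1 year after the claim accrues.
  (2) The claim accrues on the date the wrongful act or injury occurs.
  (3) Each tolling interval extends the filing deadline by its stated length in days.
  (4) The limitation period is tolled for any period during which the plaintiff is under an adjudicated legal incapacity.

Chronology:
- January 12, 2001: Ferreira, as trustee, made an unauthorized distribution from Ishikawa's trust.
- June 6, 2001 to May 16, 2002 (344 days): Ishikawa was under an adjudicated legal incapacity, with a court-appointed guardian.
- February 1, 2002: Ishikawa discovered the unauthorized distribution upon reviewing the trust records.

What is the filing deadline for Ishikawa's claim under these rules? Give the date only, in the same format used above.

The claim accrued on January 12, 2001, when the wrongful act occurred; under the stated occurrence rule the February 1, 2002 discovery does not delay accrual.
Adding the 1 year base period to January 12, 2001 gives a deadline of January 12, 2002, before any tolling.
The plaintiff's legal incapacity from June 6, 2001 to May 16, 2002 tolled the period for 344 days, extending the deadline to December 22, 2002.

December 22, 2002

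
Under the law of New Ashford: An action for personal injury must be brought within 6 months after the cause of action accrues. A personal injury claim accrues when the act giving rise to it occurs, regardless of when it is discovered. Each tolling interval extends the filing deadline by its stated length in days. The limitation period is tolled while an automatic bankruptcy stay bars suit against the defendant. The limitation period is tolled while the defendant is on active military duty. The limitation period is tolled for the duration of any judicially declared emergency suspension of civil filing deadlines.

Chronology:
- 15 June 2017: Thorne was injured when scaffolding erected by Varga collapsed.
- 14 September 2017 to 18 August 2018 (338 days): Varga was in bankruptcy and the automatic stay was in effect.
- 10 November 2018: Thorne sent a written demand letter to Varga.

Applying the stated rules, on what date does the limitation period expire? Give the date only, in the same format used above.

The limitation period began to run on 15 June 2017.
Adding the 6 months base period to 15 June 2017 gives a deadline of 15 December 2017, before any tolling.
The period was tolled for 338 days by the automatic bankruptcy stay (14 September 2017 to 18 August 2018), pushing the deadline to 18 November 2018.
Nothing else in the chronology tolls or restarts the period.

18 November 2018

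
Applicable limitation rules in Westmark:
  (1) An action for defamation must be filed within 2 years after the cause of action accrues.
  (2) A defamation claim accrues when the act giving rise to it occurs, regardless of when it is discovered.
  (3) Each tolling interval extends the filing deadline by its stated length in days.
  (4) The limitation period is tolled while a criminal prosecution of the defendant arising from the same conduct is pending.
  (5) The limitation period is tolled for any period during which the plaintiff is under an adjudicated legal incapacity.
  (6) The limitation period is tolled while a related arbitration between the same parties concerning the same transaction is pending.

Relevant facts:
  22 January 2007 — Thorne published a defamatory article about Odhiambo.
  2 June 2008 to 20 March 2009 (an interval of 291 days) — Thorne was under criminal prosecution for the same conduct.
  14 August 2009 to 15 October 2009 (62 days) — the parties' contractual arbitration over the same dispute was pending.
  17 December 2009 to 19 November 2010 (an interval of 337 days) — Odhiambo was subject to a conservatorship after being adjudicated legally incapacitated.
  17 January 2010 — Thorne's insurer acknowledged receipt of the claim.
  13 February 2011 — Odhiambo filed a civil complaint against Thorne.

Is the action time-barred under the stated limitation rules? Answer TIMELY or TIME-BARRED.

TIME-BARRED

The cause of action accrued on 22 January 2007, the date of the act.
2 years from 22 January 2007 is 22 January 2009.
Because the pending criminal prosecution ran from 2 June 2008 to 20 March 2009, the deadline is extended by 291 days to 9 November 2009.
Because the pending related arbitration ran from 14 August 2009 to 15 October 2009, the deadline is extended by 62 days to 10 January 2010.
Because the plaintiff's legal incapacity ran from 17 December 2009 to 19 November 2010, the deadline is extended by 337 days to 13 December 2010.
None of the other events listed affects the running of the period under the stated rules.
The 13 February 2011 filing falls after the 13 December 2010 deadline; the claim is time-barred.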